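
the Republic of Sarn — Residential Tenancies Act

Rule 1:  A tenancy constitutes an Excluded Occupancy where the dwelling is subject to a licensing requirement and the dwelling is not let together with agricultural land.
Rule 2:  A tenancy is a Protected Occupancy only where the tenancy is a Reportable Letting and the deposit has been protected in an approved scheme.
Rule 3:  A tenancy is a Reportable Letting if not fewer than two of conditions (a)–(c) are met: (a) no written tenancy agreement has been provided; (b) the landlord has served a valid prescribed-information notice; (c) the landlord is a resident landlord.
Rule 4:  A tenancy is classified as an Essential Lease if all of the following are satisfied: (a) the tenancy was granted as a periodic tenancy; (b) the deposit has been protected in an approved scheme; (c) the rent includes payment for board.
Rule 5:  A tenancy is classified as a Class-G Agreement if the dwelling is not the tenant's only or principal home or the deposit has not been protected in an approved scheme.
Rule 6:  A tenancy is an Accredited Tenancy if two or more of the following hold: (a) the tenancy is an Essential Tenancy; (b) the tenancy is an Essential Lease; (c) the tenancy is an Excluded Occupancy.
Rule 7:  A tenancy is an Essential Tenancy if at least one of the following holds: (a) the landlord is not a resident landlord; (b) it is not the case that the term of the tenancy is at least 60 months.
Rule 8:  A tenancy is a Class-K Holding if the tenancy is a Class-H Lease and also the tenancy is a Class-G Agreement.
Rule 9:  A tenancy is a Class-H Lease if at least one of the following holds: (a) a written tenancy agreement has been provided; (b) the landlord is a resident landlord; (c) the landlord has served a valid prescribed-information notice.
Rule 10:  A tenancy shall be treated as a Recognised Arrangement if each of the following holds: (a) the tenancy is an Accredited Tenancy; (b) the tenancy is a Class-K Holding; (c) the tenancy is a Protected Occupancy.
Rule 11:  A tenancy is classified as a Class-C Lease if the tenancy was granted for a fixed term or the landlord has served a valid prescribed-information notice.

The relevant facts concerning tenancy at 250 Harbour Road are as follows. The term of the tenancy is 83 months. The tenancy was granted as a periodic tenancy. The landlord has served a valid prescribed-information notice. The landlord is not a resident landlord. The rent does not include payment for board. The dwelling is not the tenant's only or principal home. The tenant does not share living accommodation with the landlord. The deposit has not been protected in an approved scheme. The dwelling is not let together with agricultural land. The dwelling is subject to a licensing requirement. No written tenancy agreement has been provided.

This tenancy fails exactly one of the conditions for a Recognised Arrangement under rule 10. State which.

rule 7 — Essential Tenancy: [the landlord is not a resident landlord? yes] OR [term of the tenancy: 83 months ≥ 60 months? yes, so negated condition no] → satisfied.
rule 4 — Essential Lease: [the tenancy was granted as a periodic tenancy? yes] AND [the deposit has been protected in an approved scheme? no] AND [the rent includes payment for board? no] → not satisfied.
rule 1 — Excluded Occupancy: [the dwelling is subject to a licensing requirement? yes] AND [the dwelling is not let together with agricultural land? yes] → satisfied.
rule 6 — Accredited Tenancy: Essential Tenancy (rule 7)? yes; Essential Lease (rule 4)? no; Excluded Occupancy (rule 1)? yes — 2 of 3 hold (need ≥2) → satisfied.
rule 9 — Class-H Lease: [a written tenancy agreement has been provided? no] OR [the landlord is a resident landlord? no] OR [the landlord has served a valid prescribed-information notice? yes] → satisfied.
rule 5 — Class-G Agreement: [the dwelling is not the tenant's only or principal home? yes] OR [the deposit has not been protected in an approved scheme? yes] → satisfied.
rule 8 — Class-K Holding: [Class-H Lease (rule 9)? yes] AND [Class-G Agreement (rule 5)? yes] → satisfied.
rule 3 — Reportable Letting: no written tenancy agreement has been provided? yes; the landlord has served a valid prescribed-information notice? yes; the landlord is a resident landlord? no — 2 of 3 hold (need ≥2) → satisfied.
rule 2 — Protected Occupancy: [Reportable Letting (rule 3)? yes] AND [the deposit has been protected in an approved scheme? no] → not satisfied.
rule 10 — Recognised Arrangement: [Accredited Tenancy (rule 6)? yes] AND [Class-K Holding (rule 8)? yes] AND [Protected Occupancy (rule 2)? no] → not satisfied.

Protected Occupancy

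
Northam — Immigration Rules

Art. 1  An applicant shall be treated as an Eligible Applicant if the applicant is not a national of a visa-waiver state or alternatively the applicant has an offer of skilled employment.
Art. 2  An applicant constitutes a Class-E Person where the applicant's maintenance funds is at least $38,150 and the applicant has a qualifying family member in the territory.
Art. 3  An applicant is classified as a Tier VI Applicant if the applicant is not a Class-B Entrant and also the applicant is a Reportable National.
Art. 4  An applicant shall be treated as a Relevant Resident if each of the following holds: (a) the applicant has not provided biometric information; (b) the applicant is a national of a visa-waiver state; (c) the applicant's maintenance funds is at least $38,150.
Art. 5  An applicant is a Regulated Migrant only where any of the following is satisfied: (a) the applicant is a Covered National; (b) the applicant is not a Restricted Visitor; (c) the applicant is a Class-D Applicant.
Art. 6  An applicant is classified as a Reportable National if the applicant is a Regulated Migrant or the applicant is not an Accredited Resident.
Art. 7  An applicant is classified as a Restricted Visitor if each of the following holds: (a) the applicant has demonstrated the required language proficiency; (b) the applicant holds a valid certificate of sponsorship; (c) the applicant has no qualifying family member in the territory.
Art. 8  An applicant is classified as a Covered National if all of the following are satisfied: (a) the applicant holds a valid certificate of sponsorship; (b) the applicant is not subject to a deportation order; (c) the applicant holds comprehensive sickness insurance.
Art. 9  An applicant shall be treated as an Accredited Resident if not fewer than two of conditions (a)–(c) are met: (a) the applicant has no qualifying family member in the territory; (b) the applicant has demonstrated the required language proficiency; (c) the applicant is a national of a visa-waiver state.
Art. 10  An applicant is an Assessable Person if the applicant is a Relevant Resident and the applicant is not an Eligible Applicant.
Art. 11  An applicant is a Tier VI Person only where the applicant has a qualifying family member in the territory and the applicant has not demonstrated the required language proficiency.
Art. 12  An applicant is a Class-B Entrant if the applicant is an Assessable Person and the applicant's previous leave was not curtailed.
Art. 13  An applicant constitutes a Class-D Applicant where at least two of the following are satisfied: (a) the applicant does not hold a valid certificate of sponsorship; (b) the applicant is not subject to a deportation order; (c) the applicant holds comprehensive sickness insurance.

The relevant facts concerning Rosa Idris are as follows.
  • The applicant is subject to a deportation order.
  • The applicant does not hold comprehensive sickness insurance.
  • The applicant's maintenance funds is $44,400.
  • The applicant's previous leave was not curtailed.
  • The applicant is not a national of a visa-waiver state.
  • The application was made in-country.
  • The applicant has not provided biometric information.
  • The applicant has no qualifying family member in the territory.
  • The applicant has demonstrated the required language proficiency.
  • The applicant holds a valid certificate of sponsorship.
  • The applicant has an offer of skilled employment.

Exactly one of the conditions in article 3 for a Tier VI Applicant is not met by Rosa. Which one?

article 4 — Relevant Resident: [the applicant has not provided biometric information? yes] AND [the applicant is a national of a visa-waiver state? no] AND [applicant's maintenance funds: $44,400 ≥ $38,150? yes] → not satisfied.
article 1 — Eligible Applicant: [the applicant is not a national of a visa-waiver state? yes] OR [the applicant has an offer of skilled employment? yes] → satisfied.
article 10 — Assessable Person: [Relevant Resident (article 4)? no] AND [not an Eligible Applicant (article 1)? no] → not satisfied.
article 12 — Class-B Entrant: [Assessable Person (article 10)? no] AND [the applicant's previous leave was not curtailed? yes] → not satisfied.
article 8 — Covered National: [the applicant holds a valid certificate of sponsorship? yes] AND [the applicant is not subject to a deportation order? no] AND [the applicant holds comprehensive sickness insurance? no] → not satisfied.
article 7 — Restricted Visitor: [the applicant has demonstrated the required language proficiency? yes] AND [the applicant holds a valid certificate of sponsorship? yes] AND [the applicant has no qualifying family member in the territory? yes] → satisfied.
article 13 — Class-D Applicant: the applicant does not hold a valid certificate of sponsorship? no; the applicant is not subject to a deportation order? no; the applicant holds comprehensive sickness insurance? no — 0 of 3 hold (need ≥2) → not satisfied.
article 5 — Regulated Migrant: [Covered National (article 8)? no] OR [not a Restricted Visitor (article 7)? no] OR [Class-D Applicant (article 13)? no] → not satisfied.
article 9 — Accredited Resident: the applicant has no qualifying family member in the territory? yes; the applicant has demonstrated the required language proficiency? yes; the applicant is a national of a visa-waiver state? no — 2 of 3 hold (need ≥2) → satisfied.
article 6 — Reportable National: [Regulated Migrant (article 5)? no] OR [not an Accredited Resident (article 9)? no] → not satisfied.
article 3 — Tier VI Applicant: [not a Class-B Entrant (article 12)? yes] AND [Reportable National (article 6)? no] → not satisfied.

Reportable National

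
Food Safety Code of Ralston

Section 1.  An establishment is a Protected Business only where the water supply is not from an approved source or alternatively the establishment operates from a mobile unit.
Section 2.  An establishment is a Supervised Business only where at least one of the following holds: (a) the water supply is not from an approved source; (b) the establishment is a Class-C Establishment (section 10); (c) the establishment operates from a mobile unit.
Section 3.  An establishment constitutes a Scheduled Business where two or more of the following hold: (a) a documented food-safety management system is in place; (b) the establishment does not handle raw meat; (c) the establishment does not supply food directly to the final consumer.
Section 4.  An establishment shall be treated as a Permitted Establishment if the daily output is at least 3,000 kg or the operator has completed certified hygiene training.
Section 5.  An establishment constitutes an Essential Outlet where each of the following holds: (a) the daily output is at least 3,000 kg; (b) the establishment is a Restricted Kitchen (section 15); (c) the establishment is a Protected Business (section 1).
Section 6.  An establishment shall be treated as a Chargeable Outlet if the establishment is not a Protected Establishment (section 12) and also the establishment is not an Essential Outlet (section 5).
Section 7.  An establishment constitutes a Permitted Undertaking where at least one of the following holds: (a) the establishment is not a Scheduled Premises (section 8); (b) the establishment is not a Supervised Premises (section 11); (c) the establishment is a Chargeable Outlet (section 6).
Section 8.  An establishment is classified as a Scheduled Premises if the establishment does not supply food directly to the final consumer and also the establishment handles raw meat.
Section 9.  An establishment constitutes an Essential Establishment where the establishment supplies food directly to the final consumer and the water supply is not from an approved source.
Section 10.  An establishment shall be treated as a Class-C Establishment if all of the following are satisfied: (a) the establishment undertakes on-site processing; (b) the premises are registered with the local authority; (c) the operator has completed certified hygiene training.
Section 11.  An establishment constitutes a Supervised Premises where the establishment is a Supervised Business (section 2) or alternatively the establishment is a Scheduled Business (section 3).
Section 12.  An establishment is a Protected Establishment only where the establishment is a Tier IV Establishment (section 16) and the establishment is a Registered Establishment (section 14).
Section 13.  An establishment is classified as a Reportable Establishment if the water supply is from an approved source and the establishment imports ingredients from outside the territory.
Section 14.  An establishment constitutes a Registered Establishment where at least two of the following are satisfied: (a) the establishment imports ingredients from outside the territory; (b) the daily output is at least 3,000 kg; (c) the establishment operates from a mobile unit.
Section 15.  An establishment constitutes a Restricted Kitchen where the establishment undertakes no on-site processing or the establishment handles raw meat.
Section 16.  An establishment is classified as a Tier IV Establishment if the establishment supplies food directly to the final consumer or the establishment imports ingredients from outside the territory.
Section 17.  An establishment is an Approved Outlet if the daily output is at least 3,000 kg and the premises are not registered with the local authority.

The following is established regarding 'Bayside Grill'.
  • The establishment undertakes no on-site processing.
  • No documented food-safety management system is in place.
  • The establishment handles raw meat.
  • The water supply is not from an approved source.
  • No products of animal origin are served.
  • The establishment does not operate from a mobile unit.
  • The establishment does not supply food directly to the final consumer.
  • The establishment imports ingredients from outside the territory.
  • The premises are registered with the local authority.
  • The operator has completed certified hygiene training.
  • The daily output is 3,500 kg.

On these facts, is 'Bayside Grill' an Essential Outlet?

Yes

section 15 — Restricted Kitchen: [the establishment undertakes no on-site processing? yes] OR [the establishment handles raw meat? yes] → satisfied.
section 1 — Protected Business: [the water supply is not from an approved source? yes] OR [the establishment operates from a mobile unit? no] → satisfied.
section 5 — Essential Outlet: [daily output: 3,500 kg ≥ 3,000 kg? yes] AND [Restricted Kitchen (section 15)? yes] AND [Protected Business (section 1)? yes] → satisfied.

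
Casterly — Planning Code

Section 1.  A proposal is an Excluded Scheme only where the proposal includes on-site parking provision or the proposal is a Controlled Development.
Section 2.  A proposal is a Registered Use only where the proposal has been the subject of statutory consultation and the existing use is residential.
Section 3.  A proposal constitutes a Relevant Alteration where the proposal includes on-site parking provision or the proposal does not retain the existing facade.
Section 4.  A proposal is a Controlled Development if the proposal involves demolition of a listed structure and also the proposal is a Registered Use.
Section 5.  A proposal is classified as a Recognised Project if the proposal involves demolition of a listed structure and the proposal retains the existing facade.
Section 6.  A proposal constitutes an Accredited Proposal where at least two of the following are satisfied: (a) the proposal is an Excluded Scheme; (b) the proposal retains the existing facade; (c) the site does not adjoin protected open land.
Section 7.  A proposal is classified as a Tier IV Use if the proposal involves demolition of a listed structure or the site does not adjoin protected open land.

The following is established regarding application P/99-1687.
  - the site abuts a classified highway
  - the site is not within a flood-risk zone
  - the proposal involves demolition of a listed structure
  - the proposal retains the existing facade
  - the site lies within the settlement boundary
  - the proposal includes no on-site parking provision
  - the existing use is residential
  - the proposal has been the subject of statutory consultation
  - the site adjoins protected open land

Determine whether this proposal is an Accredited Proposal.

Yes

section 2 — Registered Use: [the proposal has been the subject of statutory consultation? yes] AND [the existing use is residential? yes] → satisfied.
section 4 — Controlled Development: [the proposal involves demolition of a listed structure? yes] AND [Registered Use (section 2)? yes] → satisfied.
section 1 — Excluded Scheme: [the proposal includes on-site parking provision? no] OR [Controlled Development (section 4)? yes] → satisfied.
section 6 — Accredited Proposal: Excluded Scheme (section 1)? yes; the proposal retains the existing facade? yes; the site does not adjoin protected open land? no — 2 of 3 hold (need ≥2) → satisfied.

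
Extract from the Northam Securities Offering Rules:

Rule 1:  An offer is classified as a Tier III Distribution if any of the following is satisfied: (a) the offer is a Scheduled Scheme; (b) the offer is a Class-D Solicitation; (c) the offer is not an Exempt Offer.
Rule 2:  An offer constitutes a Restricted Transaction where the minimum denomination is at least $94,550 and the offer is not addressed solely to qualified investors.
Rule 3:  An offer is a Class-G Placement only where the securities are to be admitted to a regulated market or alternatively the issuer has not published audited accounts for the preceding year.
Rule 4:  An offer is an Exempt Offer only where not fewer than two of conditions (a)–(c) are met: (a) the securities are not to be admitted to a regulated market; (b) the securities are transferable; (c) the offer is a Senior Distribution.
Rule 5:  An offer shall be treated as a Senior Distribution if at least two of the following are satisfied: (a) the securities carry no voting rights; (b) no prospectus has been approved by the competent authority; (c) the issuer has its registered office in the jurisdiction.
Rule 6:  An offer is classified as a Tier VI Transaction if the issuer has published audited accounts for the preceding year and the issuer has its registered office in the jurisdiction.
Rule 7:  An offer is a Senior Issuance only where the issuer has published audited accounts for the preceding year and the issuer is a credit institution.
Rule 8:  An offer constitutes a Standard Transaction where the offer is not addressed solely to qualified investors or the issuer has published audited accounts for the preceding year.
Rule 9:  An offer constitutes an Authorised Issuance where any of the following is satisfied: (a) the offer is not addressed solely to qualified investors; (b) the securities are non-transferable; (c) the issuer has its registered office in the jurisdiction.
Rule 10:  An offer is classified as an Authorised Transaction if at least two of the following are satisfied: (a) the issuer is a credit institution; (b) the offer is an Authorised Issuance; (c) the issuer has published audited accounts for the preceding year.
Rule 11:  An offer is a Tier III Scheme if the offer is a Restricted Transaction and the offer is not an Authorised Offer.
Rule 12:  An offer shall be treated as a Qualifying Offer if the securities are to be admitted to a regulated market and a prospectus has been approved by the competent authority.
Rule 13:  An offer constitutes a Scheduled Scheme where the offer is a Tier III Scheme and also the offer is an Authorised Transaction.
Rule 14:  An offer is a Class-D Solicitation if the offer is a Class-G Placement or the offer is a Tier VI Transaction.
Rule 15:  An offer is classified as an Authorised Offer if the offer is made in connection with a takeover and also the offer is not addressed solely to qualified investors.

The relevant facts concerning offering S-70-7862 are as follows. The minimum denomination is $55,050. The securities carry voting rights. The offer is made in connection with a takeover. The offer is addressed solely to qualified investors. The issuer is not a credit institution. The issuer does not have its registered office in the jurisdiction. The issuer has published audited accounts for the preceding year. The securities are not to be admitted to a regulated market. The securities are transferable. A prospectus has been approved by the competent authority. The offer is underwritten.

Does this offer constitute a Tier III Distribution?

rule 2 — Restricted Transaction: [minimum denomination: $55,050 ≥ $94,550? no] AND [the offer is not addressed solely to qualified investors? no] → not satisfied.
rule 15 — Authorised Offer: [the offer is made in connection with a takeover? yes] AND [the offer is not addressed solely to qualified investors? no] → not satisfied.
rule 11 — Tier III Scheme: [Restricted Transaction (rule 2)? no] AND [not an Authorised Offer (rule 15)? yes] → not satisfied.
rule 9 — Authorised Issuance: [the offer is not addressed solely to qualified investors? no] OR [the securities are non-transferable? no] OR [the issuer has its registered office in the jurisdiction? no] → not satisfied.
rule 10 — Authorised Transaction: the issuer is a credit institution? no; Authorised Issuance (rule 9)? no; the issuer has published audited accounts for the preceding year? yes — 1 of 3 hold (need ≥2) → not satisfied.
rule 13 — Scheduled Scheme: [Tier III Scheme (rule 11)? no] AND [Authorised Transaction (rule 10)? no] → not satisfied.
rule 3 — Class-G Placement: [the securities are to be admitted to a regulated market? no] OR [the issuer has not published audited accounts for the preceding year? no] → not satisfied.
rule 6 — Tier VI Transaction: [the issuer has published audited accounts for the preceding year? yes] AND [the issuer has its registered office in the jurisdiction? no] → not satisfied.
rule 14 — Class-D Solicitation: [Class-G Placement (rule 3)? no] OR [Tier VI Transaction (rule 6)? no] → not satisfied.
rule 5 — Senior Distribution: the securities carry no voting rights? no; no prospectus has been approved by the competent authority? no; the issuer has its registered office in the jurisdiction? no — 0 of 3 hold (need ≥2) → not satisfied.
rule 4 — Exempt Offer: the securities are not to be admitted to a regulated market? yes; the securities are transferable? yes; Senior Distribution (rule 5)? no — 2 of 3 hold (need ≥2) → satisfied.
rule 1 — Tier III Distribution: [Scheduled Scheme (rule 13)? no] OR [Class-D Solicitation (rule 14)? no] OR [not an Exempt Offer (rule 4)? no] → not satisfied.

No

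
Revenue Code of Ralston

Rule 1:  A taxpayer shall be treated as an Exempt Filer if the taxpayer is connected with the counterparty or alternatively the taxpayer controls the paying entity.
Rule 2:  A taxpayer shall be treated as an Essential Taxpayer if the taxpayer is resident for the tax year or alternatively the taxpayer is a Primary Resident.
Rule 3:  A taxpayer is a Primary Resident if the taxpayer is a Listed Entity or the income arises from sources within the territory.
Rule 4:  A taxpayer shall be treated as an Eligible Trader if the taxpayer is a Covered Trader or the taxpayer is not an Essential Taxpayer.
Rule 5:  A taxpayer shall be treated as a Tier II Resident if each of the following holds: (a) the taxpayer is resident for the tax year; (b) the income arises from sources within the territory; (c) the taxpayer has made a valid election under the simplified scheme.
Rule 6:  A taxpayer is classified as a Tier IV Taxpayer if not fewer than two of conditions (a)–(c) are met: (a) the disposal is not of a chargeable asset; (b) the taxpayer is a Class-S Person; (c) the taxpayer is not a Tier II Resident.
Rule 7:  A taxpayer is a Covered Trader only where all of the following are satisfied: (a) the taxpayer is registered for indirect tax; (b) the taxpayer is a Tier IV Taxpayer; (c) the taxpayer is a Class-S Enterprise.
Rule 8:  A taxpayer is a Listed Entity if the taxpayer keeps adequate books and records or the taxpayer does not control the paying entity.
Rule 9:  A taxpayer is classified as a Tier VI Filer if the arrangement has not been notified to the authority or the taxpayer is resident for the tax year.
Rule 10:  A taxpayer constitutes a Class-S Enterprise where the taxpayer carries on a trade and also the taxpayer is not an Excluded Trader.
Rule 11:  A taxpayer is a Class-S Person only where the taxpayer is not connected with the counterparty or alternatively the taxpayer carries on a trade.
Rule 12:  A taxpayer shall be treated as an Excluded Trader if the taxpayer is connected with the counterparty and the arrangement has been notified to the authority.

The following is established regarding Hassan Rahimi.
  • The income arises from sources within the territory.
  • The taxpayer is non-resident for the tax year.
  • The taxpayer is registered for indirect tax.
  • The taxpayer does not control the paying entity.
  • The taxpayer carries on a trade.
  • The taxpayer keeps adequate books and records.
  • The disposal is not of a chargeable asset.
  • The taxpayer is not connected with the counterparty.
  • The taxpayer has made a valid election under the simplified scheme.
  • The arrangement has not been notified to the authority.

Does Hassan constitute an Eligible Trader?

Yes

Under rule 11: the taxpayer is not connected with the counterparty? yes; or the taxpayer carries on a trade? yes. So the taxpayer is a Class-S Person.
Under rule 5: the taxpayer is resident for the tax year? no; and the income arises from sources within the territory? yes; and the taxpayer has made a valid election under the simplified scheme? yes. So the taxpayer is not a Tier II Resident.
Under rule 6: the disposal is not of a chargeable asset? yes; Class-S Person (rule 11)? yes; not a Tier II Resident (rule 5)? yes — 3 of 3 hold (need ≥2) → satisfied.
Under rule 12: the taxpayer is connected with the counterparty? no; and the arrangement has been notified to the authority? no. So the taxpayer is not an Excluded Trader.
Under rule 10: the taxpayer carries on a trade? yes; and not an Excluded Trader (rule 12)? yes. So the taxpayer is a Class-S Enterprise.
Under rule 7: the taxpayer is registered for indirect tax? yes; and Tier IV Taxpayer (rule 6)? yes; and Class-S Enterprise (rule 10)? yes. So the taxpayer is a Covered Trader.
Under rule 8: the taxpayer keeps adequate books and records? yes; or the taxpayer does not control the paying entity? yes. So the taxpayer is a Listed Entity.
Under rule 3: Listed Entity (rule 8)? yes; or the income arises from sources within the territory? yes. So the taxpayer is a Primary Resident.
Under rule 2: the taxpayer is resident for the tax year? no; or Primary Resident (rule 3)? yes. So the taxpayer is an Essential Taxpayer.
Under rule 4: Covered Trader (rule 7)? yes; or not an Essential Taxpayer (rule 2)? no. So the taxpayer is an Eligible Trader.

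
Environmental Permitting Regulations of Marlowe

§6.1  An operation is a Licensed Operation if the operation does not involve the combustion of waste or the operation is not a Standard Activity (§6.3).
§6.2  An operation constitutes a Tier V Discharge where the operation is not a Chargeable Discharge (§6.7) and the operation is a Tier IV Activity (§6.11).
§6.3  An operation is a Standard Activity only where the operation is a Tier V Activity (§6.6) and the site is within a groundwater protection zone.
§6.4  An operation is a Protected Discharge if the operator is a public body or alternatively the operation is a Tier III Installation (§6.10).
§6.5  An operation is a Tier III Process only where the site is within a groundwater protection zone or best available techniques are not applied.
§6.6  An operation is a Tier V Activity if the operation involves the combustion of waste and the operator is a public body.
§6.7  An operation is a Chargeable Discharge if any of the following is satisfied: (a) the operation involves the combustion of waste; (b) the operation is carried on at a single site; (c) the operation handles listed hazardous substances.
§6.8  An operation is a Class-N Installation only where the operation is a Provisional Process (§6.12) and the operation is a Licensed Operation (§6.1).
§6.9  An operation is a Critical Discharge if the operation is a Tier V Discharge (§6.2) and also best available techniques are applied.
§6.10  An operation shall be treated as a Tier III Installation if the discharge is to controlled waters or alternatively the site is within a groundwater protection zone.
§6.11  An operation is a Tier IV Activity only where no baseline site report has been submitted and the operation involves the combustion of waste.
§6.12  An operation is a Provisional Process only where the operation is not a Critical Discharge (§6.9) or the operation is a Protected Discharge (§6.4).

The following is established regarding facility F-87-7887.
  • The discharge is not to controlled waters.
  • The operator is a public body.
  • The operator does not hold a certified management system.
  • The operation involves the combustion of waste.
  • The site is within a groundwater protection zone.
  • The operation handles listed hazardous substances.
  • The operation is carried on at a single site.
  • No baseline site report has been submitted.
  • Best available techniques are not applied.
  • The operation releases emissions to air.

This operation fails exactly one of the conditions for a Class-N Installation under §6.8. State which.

Licensed Operation

§6.7 — Chargeable Discharge: [the operation involves the combustion of waste? yes] OR [the operation is carried on at a single site? yes] OR [the operation handles listed hazardous substances? yes] → satisfied.
§6.11 — Tier IV Activity: [no baseline site report has been submitted? yes] AND [the operation involves the combustion of waste? yes] → satisfied.
§6.2 — Tier V Discharge: [not a Chargeable Discharge (§6.7)? no] AND [Tier IV Activity (§6.11)? yes] → not satisfied.
§6.9 — Critical Discharge: [Tier V Discharge (§6.2)? no] AND [best available techniques are applied? no] → not satisfied.
§6.10 — Tier III Installation: [the discharge is to controlled waters? no] OR [the site is within a groundwater protection zone? yes] → satisfied.
§6.4 — Protected Discharge: [the operator is a public body? yes] OR [Tier III Installation (§6.10)? yes] → satisfied.
§6.12 — Provisional Process: [not a Critical Discharge (§6.9)? yes] OR [Protected Discharge (§6.4)? yes] → satisfied.
§6.6 — Tier V Activity: [the operation involves the combustion of waste? yes] AND [the operator is a public body? yes] → satisfied.
§6.3 — Standard Activity: [Tier V Activity (§6.6)? yes] AND [the site is within a groundwater protection zone? yes] → satisfied.
§6.1 — Licensed Operation: [the operation does not involve the combustion of waste? no] OR [not a Standard Activity (§6.3)? no] → not satisfied.
§6.8 — Class-N Installation: [Provisional Process (§6.12)? yes] AND [Licensed Operation (§6.1)? no] → not satisfied.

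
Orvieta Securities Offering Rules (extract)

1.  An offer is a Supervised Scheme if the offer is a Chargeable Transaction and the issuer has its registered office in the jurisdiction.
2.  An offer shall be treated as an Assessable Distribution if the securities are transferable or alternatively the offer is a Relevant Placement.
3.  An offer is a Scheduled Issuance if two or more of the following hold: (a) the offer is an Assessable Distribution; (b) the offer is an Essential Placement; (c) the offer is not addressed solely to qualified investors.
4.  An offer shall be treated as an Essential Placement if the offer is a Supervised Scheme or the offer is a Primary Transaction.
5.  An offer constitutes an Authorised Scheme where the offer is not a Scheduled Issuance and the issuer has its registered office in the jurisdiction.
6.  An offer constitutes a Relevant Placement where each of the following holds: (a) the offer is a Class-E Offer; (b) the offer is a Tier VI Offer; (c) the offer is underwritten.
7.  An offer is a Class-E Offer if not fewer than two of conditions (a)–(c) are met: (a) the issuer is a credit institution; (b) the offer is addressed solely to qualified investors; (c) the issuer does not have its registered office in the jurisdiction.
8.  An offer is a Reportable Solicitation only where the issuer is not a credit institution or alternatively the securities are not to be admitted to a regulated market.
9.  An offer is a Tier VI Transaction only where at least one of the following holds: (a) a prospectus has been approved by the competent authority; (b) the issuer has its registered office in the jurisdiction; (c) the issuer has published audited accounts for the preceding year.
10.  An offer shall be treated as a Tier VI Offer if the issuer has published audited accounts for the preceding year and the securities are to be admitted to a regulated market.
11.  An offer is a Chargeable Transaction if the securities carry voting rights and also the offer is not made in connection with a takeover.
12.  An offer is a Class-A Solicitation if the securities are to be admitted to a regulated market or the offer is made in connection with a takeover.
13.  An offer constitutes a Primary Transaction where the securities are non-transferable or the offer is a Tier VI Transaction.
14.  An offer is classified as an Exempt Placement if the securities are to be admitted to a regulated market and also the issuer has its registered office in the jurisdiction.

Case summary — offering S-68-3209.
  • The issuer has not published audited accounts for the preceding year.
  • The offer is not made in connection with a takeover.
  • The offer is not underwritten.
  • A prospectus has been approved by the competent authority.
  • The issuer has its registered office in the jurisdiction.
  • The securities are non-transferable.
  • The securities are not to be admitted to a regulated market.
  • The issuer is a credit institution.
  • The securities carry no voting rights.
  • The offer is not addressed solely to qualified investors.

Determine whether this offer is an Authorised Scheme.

No

paragraph 7 — Class-E Offer: the issuer is a credit institution? yes; the offer is addressed solely to qualified investors? no; the issuer does not have its registered office in the jurisdiction? no — 1 of 3 hold (need ≥2) → not satisfied.
paragraph 10 — Tier VI Offer: [the issuer has published audited accounts for the preceding year? no] AND [the securities are to be admitted to a regulated market? no] → not satisfied.
paragraph 6 — Relevant Placement: [Class-E Offer (paragraph 7)? no] AND [Tier VI Offer (paragraph 10)? no] AND [the offer is underwritten? no] → not satisfied.
paragraph 2 — Assessable Distribution: [the securities are transferable? no] OR [Relevant Placement (paragraph 6)? no] → not satisfied.
paragraph 11 — Chargeable Transaction: [the securities carry voting rights? no] AND [the offer is not made in connection with a takeover? yes] → not satisfied.
paragraph 1 — Supervised Scheme: [Chargeable Transaction (paragraph 11)? no] AND [the issuer has its registered office in the jurisdiction? yes] → not satisfied.
paragraph 9 — Tier VI Transaction: [a prospectus has been approved by the competent authority? yes] OR [the issuer has its registered office in the jurisdiction? yes] OR [the issuer has published audited accounts for the preceding year? no] → satisfied.
paragraph 13 — Primary Transaction: [the securities are non-transferable? yes] OR [Tier VI Transaction (paragraph 9)? yes] → satisfied.
paragraph 4 — Essential Placement: [Supervised Scheme (paragraph 1)? no] OR [Primary Transaction (paragraph 13)? yes] → satisfied.
paragraph 3 — Scheduled Issuance: Assessable Distribution (paragraph 2)? no; Essential Placement (paragraph 4)? yes; the offer is not addressed solely to qualified investors? yes — 2 of 3 hold (need ≥2) → satisfied.
paragraph 5 — Authorised Scheme: [not a Scheduled Issuance (paragraph 3)? no] AND [the issuer has its registered office in the jurisdiction? yes] → not satisfied.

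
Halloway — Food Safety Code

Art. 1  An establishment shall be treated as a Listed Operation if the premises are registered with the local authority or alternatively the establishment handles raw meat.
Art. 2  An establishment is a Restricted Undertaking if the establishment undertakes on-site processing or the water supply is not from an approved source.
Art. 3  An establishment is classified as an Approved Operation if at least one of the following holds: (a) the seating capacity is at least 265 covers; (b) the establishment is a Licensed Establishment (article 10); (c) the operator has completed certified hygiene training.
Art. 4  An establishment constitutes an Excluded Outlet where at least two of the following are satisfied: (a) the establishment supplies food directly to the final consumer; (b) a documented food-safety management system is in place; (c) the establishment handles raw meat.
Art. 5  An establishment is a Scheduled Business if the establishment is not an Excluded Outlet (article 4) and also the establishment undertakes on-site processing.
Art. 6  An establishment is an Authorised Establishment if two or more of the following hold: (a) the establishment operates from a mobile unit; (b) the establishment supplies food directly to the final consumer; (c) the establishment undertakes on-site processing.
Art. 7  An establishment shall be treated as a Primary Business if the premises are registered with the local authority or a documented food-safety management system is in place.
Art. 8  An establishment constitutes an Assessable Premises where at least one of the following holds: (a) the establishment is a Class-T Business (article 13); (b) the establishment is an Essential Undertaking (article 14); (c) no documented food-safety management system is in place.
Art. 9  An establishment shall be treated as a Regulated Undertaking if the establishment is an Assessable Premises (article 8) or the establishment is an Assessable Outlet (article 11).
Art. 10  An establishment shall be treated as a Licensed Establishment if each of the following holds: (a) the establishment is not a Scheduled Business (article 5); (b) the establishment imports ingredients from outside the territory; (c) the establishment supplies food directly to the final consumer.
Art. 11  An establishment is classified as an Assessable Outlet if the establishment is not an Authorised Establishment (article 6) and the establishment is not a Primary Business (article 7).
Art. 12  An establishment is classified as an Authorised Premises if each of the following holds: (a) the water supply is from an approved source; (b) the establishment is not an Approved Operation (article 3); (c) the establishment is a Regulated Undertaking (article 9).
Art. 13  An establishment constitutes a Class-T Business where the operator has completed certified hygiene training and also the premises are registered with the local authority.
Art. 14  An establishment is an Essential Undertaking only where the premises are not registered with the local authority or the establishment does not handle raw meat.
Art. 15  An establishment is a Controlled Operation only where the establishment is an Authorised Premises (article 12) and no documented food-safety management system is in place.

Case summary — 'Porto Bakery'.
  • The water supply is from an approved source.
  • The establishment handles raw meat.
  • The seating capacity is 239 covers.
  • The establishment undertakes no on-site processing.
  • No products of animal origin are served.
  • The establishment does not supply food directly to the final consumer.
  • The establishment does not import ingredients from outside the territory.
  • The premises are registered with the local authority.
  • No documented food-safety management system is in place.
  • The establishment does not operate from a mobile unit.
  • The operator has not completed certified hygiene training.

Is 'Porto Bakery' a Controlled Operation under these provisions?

Yes

article 4 — Excluded Outlet: the establishment supplies food directly to the final consumer? no; a documented food-safety management system is in place? no; the establishment handles raw meat? yes — 1 of 3 hold (need ≥2) → not satisfied.
article 5 — Scheduled Business: [not an Excluded Outlet (article 4)? yes] AND [the establishment undertakes on-site processing? no] → not satisfied.
article 10 — Licensed Establishment: [not a Scheduled Business (article 5)? yes] AND [the establishment imports ingredients from outside the territory? no] AND [the establishment supplies food directly to the final consumer? no] → not satisfied.
article 3 — Approved Operation: [seating capacity: 239 covers ≥ 265 covers? no] OR [Licensed Establishment (article 10)? no] OR [the operator has completed certified hygiene training? no] → not satisfied.
article 13 — Class-T Business: [the operator has completed certified hygiene training? no] AND [the premises are registered with the local authority? yes] → not satisfied.
article 14 — Essential Undertaking: [the premises are not registered with the local authority? no] OR [the establishment does not handle raw meat? no] → not satisfied.
article 8 — Assessable Premises: [Class-T Business (article 13)? no] OR [Essential Undertaking (article 14)? no] OR [no documented food-safety management system is in place? yes] → satisfied.
article 6 — Authorised Establishment: the establishment operates from a mobile unit? no; the establishment supplies food directly to the final consumer? no; the establishment undertakes on-site processing? no — 0 of 3 hold (need ≥2) → not satisfied.
article 7 — Primary Business: [the premises are registered with the local authority? yes] OR [a documented food-safety management system is in place? no] → satisfied.
article 11 — Assessable Outlet: [not an Authorised Establishment (article 6)? yes] AND [not a Primary Business (article 7)? no] → not satisfied.
article 9 — Regulated Undertaking: [Assessable Premises (article 8)? yes] OR [Assessable Outlet (article 11)? no] → satisfied.
article 12 — Authorised Premises: [the water supply is from an approved source? yes] AND [not an Approved Operation (article 3)? yes] AND [Regulated Undertaking (article 9)? yes] → satisfied.
article 15 — Controlled Operation: [Authorised Premises (article 12)? yes] AND [no documented food-safety management system is in place? yes] → satisfied.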